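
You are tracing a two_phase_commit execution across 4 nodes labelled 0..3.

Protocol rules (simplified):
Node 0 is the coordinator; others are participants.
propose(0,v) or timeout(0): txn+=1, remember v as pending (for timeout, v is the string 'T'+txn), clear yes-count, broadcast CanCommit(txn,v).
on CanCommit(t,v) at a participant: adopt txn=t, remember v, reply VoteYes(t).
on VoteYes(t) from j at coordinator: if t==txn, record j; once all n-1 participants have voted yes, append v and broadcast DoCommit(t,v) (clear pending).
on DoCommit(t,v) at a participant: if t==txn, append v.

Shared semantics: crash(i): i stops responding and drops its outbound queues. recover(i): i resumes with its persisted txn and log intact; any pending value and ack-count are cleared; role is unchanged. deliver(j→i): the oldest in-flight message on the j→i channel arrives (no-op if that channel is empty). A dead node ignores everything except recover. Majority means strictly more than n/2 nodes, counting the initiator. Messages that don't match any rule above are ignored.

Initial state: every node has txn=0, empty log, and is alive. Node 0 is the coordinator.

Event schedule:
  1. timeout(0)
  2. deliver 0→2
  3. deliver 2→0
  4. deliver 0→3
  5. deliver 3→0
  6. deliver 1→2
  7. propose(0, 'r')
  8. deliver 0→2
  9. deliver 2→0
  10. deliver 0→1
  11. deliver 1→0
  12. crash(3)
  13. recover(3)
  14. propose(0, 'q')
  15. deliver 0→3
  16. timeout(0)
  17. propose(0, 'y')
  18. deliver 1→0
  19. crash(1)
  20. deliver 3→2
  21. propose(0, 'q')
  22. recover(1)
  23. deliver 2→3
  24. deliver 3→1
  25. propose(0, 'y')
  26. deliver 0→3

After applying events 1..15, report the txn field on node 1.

after 1 — timeout(0): n0:coor/t1/[-]
after 2 — deliver 0→2: n2:part/t1/[-]
after 3 — deliver 2→0: ·
after 4 — deliver 0→3: n3:part/t1/[-]
after 5 — deliver 3→0: ·
after 6 — deliver 1→2: ·
after 7 — propose(0,'r'): n0:coor/t2/[-]
after 8 — deliver 0→2: n2:part/t2/[-]
after 9 — deliver 2→0: ·
after 10 — deliver 0→1: n1:part/t1/[-]
after 11 — deliver 1→0: ·
after 12 — crash(3): n3:✗part/t1/[-]
after 13 — recover(3): n3:part/t1/[-]
after 14 — propose(0,'q'): n0:coor/t3/[-]
after 15 — deliver 0→3: n3:part/t2/[-]

1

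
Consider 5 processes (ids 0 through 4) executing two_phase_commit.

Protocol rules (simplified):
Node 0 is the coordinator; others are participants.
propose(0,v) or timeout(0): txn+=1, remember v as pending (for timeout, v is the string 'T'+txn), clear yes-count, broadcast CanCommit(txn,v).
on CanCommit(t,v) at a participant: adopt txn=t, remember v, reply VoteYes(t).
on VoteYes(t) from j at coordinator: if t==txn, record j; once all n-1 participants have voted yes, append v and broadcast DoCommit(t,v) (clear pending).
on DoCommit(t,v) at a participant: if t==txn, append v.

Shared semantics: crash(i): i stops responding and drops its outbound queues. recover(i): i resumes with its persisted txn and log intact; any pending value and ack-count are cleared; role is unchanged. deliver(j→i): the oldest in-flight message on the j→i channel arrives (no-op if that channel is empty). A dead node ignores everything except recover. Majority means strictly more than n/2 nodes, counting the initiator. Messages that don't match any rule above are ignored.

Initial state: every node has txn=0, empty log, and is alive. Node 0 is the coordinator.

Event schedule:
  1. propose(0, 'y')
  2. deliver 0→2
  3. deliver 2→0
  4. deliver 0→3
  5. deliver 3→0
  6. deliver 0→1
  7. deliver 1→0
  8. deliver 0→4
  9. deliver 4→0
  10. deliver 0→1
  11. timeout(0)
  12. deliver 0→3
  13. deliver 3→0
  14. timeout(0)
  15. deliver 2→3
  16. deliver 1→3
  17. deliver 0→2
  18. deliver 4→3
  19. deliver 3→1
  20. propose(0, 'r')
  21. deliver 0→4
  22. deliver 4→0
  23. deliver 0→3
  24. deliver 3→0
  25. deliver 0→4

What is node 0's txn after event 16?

3

1. propose(0,'y'):  <0:coor t1 ->
2. deliver 0→2:  <2:part t1 ->
3. deliver 2→0:  nop
4. deliver 0→3:  <3:part t1 ->
5. deliver 3→0:  nop
6. deliver 0→1:  <1:part t1 ->
7. deliver 1→0:  nop
8. deliver 0→4:  <4:part t1 ->
9. deliver 4→0:  <0:coor t1 y>
10. deliver 0→1:  <1:part t1 y>
11. timeout(0):  <0:coor t2 y>
12. deliver 0→3:  <3:part t1 y>
13. deliver 3→0:  nop
14. timeout(0):  <0:coor t3 y>
15. deliver 2→3:  nop
16. deliver 1→3:  nop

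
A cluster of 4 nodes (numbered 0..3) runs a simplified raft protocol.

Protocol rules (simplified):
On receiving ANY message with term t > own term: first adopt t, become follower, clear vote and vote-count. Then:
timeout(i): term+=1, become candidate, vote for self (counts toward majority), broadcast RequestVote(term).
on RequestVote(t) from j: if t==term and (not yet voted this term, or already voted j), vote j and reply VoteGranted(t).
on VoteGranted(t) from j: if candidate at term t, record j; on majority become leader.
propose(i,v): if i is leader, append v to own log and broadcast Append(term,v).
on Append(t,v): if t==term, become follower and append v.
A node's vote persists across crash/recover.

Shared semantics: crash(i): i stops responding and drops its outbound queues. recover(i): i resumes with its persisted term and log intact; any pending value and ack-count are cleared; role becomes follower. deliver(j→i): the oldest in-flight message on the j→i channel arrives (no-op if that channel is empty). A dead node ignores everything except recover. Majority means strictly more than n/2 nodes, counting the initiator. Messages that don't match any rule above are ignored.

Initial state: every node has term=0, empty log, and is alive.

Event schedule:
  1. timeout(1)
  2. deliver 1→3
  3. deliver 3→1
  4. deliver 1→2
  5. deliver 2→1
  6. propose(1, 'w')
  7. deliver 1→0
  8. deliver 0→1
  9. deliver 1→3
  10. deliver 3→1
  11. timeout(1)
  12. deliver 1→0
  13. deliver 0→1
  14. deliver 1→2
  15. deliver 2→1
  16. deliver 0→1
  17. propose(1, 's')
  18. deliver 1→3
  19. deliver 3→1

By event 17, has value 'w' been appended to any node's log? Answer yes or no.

yes

e1 timeout(1): 1[cand,t=1,-]
e2 deliver 1→3: 3[foll,t=1,-]
e3 deliver 3→1: ·
e4 deliver 1→2: 2[foll,t=1,-]
e5 deliver 2→1: 1[lead,t=1,-]
e6 propose(1,'w'): 1[lead,t=1,w]
e7 deliver 1→0: 0[foll,t=1,-]
e8 deliver 0→1: ·
e9 deliver 1→3: 3[foll,t=1,w]
e10 deliver 3→1: ·
e11 timeout(1): 1[cand,t=2,w]
e12 deliver 1→0: 0[foll,t=1,w]
e13 deliver 0→1: ·
e14 deliver 1→2: 2[foll,t=1,w]
e15 deliver 2→1: ·
e16 deliver 0→1: ·
e17 propose(1,'s'): ·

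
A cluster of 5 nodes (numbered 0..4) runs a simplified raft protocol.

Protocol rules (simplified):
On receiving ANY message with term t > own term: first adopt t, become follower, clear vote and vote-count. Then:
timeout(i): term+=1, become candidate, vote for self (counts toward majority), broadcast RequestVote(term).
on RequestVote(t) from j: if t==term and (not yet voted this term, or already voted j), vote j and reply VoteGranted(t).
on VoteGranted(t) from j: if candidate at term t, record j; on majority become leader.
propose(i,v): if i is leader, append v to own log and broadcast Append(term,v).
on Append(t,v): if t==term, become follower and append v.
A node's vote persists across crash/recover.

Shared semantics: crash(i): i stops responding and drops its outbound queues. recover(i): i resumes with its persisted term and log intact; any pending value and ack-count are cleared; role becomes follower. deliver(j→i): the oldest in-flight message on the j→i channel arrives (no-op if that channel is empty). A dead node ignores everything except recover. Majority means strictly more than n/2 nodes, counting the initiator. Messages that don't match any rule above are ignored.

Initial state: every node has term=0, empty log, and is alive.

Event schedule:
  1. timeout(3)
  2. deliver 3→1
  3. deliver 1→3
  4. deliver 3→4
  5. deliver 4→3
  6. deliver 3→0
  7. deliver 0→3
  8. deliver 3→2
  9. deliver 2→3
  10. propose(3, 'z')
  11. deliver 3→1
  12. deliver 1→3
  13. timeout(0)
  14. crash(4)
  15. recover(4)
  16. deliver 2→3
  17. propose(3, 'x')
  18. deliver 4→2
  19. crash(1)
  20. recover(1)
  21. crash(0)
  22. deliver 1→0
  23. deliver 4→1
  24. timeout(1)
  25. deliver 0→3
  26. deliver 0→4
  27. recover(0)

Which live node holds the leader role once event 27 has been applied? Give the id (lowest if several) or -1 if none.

3

step 1 timeout(3): 3={cand,t=1,log=-}
step 2 deliver 3→1: 1={foll,t=1,log=-}
step 3 deliver 1→3: —
step 4 deliver 3→4: 4={foll,t=1,log=-}
step 5 deliver 4→3: 3={lead,t=1,log=-}
step 6 deliver 3→0: 0={foll,t=1,log=-}
step 7 deliver 0→3: —
step 8 deliver 3→2: 2={foll,t=1,log=-}
step 9 deliver 2→3: —
step 10 propose(3,'z'): 3={lead,t=1,log=z}
step 11 deliver 3→1: 1={foll,t=1,log=z}
step 12 deliver 1→3: —
step 13 timeout(0): 0={cand,t=2,log=-}
step 14 crash(4): 4={✗foll,t=1,log=-}
step 15 recover(4): 4={foll,t=1,log=-}
step 16 deliver 2→3: —
step 17 propose(3,'x'): 3={lead,t=1,log=z,x}
step 18 deliver 4→2: —
step 19 crash(1): 1={✗foll,t=1,log=z}
step 20 recover(1): 1={foll,t=1,log=z}
step 21 crash(0): 0={✗cand,t=2,log=-}
step 22 deliver 1→0: —
step 23 deliver 4→1: —
step 24 timeout(1): 1={cand,t=2,log=z}
step 25 deliver 0→3: —
step 26 deliver 0→4: —
step 27 recover(0): 0={foll,t=2,log=-}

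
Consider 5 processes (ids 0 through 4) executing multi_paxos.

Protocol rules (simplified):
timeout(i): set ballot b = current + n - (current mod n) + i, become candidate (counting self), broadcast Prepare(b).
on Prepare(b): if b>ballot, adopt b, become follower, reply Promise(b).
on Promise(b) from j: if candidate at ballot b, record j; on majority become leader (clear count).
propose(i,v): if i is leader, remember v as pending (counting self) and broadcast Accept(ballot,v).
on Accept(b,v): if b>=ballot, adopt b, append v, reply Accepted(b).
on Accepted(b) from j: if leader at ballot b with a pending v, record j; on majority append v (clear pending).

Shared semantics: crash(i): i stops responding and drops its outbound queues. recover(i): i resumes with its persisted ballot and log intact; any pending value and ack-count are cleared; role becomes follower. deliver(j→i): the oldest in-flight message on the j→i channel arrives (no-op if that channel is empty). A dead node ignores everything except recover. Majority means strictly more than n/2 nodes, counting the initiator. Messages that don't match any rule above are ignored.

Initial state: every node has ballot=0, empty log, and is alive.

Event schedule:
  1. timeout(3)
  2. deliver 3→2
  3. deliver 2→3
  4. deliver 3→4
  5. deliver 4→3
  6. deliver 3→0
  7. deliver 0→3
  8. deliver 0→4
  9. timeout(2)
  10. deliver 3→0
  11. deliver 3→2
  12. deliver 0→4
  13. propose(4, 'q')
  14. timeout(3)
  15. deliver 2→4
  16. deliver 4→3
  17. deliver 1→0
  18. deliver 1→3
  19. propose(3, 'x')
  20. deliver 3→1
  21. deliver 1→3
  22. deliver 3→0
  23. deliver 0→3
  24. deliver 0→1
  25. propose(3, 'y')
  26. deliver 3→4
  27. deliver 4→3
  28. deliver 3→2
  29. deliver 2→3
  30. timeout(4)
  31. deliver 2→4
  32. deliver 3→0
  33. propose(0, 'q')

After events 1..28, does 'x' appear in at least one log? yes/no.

e1 timeout(3): 3[cand,b=8,-]
e2 deliver 3→2: 2[foll,b=8,-]
e3 deliver 2→3: ·
e4 deliver 3→4: 4[foll,b=8,-]
e5 deliver 4→3: 3[lead,b=8,-]
e6 deliver 3→0: 0[foll,b=8,-]
e7 deliver 0→3: ·
e8 deliver 0→4: ·
e9 timeout(2): 2[cand,b=12,-]
e10 deliver 3→0: ·
e11 deliver 3→2: ·
e12 deliver 0→4: ·
e13 propose(4,'q'): ·
e14 timeout(3): 3[cand,b=13,-]
e15 deliver 2→4: 4[foll,b=12,-]
e16 deliver 4→3: ·
e17 deliver 1→0: ·
e18 deliver 1→3: ·
e19 propose(3,'x'): ·
e20 deliver 3→1: 1[foll,b=8,-]
e21 deliver 1→3: ·
e22 deliver 3→0: 0[foll,b=13,-]
e23 deliver 0→3: ·
e24 deliver 0→1: ·
e25 propose(3,'y'): ·
e26 deliver 3→4: 4[foll,b=13,-]
e27 deliver 4→3: 3[lead,b=13,-]
e28 deliver 3→2: 2[foll,b=13,-]

no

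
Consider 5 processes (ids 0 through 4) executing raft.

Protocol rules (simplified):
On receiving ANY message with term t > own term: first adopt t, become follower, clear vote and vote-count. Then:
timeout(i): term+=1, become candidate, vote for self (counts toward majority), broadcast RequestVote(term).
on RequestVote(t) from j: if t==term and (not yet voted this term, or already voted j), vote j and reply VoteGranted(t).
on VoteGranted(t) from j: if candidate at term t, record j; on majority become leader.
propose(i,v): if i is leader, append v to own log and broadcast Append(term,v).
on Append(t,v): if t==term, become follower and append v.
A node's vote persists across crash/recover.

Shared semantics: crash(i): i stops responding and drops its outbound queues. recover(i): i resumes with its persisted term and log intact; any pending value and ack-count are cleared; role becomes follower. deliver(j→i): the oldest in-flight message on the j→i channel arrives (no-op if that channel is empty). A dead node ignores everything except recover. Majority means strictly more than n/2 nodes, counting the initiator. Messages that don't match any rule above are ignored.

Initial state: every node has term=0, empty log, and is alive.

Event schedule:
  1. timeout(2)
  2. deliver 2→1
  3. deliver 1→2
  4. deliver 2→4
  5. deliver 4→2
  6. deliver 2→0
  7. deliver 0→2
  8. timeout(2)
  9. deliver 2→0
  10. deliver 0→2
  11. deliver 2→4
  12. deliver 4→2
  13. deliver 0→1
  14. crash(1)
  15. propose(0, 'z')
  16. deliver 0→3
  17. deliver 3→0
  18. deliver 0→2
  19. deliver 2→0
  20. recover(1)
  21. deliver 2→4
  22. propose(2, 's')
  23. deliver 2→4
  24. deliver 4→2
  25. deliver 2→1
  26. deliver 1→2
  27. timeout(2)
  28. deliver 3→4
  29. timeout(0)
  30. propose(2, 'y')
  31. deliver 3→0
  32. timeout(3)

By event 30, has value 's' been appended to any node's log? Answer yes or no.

e1 timeout(2): 2[cand,t=1,-]
e2 deliver 2→1: 1[foll,t=1,-]
e3 deliver 1→2: ·
e4 deliver 2→4: 4[foll,t=1,-]
e5 deliver 4→2: 2[lead,t=1,-]
e6 deliver 2→0: 0[foll,t=1,-]
e7 deliver 0→2: ·
e8 timeout(2): 2[cand,t=2,-]
e9 deliver 2→0: 0[foll,t=2,-]
e10 deliver 0→2: ·
e11 deliver 2→4: 4[foll,t=2,-]
e12 deliver 4→2: 2[lead,t=2,-]
e13 deliver 0→1: ·
e14 crash(1): 1[✗foll,t=1,-]
e15 propose(0,'z'): ·
e16 deliver 0→3: ·
e17 deliver 3→0: ·
e18 deliver 0→2: ·
e19 deliver 2→0: ·
e20 recover(1): 1[foll,t=1,-]
e21 deliver 2→4: ·
e22 propose(2,'s'): 2[lead,t=2,s]
e23 deliver 2→4: 4[foll,t=2,s]
e24 deliver 4→2: ·
e25 deliver 2→1: 1[foll,t=2,-]
e26 deliver 1→2: ·
e27 timeout(2): 2[cand,t=3,s]
e28 deliver 3→4: ·
e29 timeout(0): 0[cand,t=3,-]
e30 propose(2,'y'): ·

yes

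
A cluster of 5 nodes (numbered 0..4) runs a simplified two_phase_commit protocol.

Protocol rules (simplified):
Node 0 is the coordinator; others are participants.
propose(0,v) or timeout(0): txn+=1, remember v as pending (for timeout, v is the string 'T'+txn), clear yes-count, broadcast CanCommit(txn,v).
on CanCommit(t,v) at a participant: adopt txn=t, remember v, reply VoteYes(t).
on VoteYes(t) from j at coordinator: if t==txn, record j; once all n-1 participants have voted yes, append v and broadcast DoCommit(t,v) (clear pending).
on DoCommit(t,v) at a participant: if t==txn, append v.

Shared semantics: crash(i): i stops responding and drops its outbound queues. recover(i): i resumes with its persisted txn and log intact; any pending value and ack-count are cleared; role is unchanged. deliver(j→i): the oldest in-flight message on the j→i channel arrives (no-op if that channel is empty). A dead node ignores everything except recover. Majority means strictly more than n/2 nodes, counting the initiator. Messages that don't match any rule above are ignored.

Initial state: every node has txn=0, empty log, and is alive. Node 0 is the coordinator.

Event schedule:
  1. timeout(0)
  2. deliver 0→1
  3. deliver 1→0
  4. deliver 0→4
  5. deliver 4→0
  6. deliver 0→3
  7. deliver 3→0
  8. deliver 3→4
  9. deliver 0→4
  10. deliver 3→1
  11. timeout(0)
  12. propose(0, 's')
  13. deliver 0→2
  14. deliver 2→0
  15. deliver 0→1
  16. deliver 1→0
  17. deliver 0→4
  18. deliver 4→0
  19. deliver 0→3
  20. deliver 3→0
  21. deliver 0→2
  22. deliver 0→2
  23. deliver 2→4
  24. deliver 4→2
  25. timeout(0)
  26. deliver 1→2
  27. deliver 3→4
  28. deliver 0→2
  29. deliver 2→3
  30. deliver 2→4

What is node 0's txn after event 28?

4

after 1 — timeout(0): n0:coor/t1/[-]
after 2 — deliver 0→1: n1:part/t1/[-]
after 3 — deliver 1→0: ·
after 4 — deliver 0→4: n4:part/t1/[-]
after 5 — deliver 4→0: ·
after 6 — deliver 0→3: n3:part/t1/[-]
after 7 — deliver 3→0: ·
after 8 — deliver 3→4: ·
after 9 — deliver 0→4: ·
after 10 — deliver 3→1: ·
after 11 — timeout(0): n0:coor/t2/[-]
after 12 — propose(0,'s'): n0:coor/t3/[-]
after 13 — deliver 0→2: n2:part/t1/[-]
after 14 — deliver 2→0: ·
after 15 — deliver 0→1: n1:part/t2/[-]
after 16 — deliver 1→0: ·
after 17 — deliver 0→4: n4:part/t2/[-]
after 18 — deliver 4→0: ·
after 19 — deliver 0→3: n3:part/t2/[-]
after 20 — deliver 3→0: ·
after 21 — deliver 0→2: n2:part/t2/[-]
after 22 — deliver 0→2: n2:part/t3/[-]
after 23 — deliver 2→4: ·
after 24 — deliver 4→2: ·
after 25 — timeout(0): n0:coor/t4/[-]
after 26 — deliver 1→2: ·
after 27 — deliver 3→4: ·
after 28 — deliver 0→2: n2:part/t4/[-]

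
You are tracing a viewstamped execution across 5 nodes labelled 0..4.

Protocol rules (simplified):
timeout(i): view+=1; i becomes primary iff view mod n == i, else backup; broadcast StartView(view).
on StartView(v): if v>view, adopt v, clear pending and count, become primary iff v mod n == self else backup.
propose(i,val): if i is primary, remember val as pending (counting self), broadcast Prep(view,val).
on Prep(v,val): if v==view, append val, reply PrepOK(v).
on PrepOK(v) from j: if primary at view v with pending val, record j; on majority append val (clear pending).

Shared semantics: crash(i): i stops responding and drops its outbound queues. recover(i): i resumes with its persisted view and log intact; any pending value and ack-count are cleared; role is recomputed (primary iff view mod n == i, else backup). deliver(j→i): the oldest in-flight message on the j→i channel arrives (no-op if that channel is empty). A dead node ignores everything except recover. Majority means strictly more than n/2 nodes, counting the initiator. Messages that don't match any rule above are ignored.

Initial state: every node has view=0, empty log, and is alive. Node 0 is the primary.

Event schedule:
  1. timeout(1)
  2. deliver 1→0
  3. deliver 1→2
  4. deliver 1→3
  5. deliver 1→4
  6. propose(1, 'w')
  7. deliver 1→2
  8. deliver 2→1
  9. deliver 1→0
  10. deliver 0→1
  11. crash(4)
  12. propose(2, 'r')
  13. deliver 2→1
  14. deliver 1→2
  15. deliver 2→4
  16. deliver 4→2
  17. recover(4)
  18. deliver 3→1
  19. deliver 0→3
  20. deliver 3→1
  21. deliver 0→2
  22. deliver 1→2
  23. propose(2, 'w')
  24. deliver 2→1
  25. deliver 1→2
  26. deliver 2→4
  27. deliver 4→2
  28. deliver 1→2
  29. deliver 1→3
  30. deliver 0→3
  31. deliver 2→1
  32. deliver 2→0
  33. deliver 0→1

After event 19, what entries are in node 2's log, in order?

after 1 — timeout(1): n1:prim/v1/[-]
after 2 — deliver 1→0: n0:back/v1/[-]
after 3 — deliver 1→2: n2:back/v1/[-]
after 4 — deliver 1→3: n3:back/v1/[-]
after 5 — deliver 1→4: n4:back/v1/[-]
after 6 — propose(1,'w'): ·
after 7 — deliver 1→2: n2:back/v1/[w]
after 8 — deliver 2→1: ·
after 9 — deliver 1→0: n0:back/v1/[w]
after 10 — deliver 0→1: n1:prim/v1/[w]
after 11 — crash(4): n4:✗back/v1/[-]
after 12 — propose(2,'r'): ·
after 13 — deliver 2→1: ·
after 14 — deliver 1→2: ·
after 15 — deliver 2→4: ·
after 16 — deliver 4→2: ·
after 17 — recover(4): n4:back/v1/[-]
after 18 — deliver 3→1: ·
after 19 — deliver 0→3: ·

w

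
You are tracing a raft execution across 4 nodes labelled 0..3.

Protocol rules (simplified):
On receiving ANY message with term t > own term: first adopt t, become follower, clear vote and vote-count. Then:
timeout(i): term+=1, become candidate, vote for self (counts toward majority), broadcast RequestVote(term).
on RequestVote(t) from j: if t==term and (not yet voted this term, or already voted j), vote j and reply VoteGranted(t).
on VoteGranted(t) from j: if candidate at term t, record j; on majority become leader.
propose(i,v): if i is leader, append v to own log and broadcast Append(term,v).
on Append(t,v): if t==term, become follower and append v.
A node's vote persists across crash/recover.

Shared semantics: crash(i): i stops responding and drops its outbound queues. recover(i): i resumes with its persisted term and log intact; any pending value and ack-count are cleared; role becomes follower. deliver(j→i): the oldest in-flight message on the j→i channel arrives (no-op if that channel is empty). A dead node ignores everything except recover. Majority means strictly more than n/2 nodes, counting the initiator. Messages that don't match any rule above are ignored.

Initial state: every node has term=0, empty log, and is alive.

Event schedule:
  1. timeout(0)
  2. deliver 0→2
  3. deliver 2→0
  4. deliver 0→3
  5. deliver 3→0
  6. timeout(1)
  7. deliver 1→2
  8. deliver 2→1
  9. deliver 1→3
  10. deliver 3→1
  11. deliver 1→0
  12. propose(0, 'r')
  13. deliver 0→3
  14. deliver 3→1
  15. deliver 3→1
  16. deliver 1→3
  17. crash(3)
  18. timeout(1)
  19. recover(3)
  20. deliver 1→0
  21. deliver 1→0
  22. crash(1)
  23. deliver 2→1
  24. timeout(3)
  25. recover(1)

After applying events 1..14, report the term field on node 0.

[1] timeout(0) → N0(cand t1 [-])
[2] deliver 0→2 → N2(foll t1 [-])
[3] deliver 2→0 → ∅
[4] deliver 0→3 → N3(foll t1 [-])
[5] deliver 3→0 → N0(lead t1 [-])
[6] timeout(1) → N1(cand t1 [-])
[7] deliver 1→2 → ∅
[8] deliver 2→1 → ∅
[9] deliver 1→3 → ∅
[10] deliver 3→1 → ∅
[11] deliver 1→0 → ∅
[12] propose(0,'r') → N0(lead t1 [r])
[13] deliver 0→3 → N3(foll t1 [r])
[14] deliver 3→1 → ∅

1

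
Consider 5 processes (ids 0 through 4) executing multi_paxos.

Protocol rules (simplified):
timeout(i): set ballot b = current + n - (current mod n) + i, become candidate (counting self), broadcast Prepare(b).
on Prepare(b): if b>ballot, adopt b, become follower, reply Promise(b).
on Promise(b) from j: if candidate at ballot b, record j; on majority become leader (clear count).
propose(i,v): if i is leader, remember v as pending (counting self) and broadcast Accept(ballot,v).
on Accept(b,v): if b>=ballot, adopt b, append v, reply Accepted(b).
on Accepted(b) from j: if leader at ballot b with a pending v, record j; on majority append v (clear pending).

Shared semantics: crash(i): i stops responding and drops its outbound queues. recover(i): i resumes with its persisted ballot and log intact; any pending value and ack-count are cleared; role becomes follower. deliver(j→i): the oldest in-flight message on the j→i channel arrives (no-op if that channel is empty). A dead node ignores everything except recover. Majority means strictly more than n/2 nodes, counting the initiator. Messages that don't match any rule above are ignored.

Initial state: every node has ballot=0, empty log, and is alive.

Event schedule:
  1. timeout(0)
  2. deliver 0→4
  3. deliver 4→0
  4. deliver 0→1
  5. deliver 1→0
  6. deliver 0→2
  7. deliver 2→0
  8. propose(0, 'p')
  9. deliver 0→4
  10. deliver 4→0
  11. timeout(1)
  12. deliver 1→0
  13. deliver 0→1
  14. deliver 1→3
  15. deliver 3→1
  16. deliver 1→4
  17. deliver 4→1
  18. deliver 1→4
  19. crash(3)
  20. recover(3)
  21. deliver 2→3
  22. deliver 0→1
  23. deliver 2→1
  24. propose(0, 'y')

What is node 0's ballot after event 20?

step 1 timeout(0): 0={cand,b=5,log=-}
step 2 deliver 0→4: 4={foll,b=5,log=-}
step 3 deliver 4→0: —
step 4 deliver 0→1: 1={foll,b=5,log=-}
step 5 deliver 1→0: 0={lead,b=5,log=-}
step 6 deliver 0→2: 2={foll,b=5,log=-}
step 7 deliver 2→0: —
step 8 propose(0,'p'): —
step 9 deliver 0→4: 4={foll,b=5,log=p}
step 10 deliver 4→0: —
step 11 timeout(1): 1={cand,b=11,log=-}
step 12 deliver 1→0: 0={foll,b=11,log=-}
step 13 deliver 0→1: —
step 14 deliver 1→3: 3={foll,b=11,log=-}
step 15 deliver 3→1: —
step 16 deliver 1→4: 4={foll,b=11,log=p}
step 17 deliver 4→1: 1={lead,b=11,log=-}
step 18 deliver 1→4: —
step 19 crash(3): 3={✗foll,b=11,log=-}
step 20 recover(3): 3={foll,b=11,log=-}

11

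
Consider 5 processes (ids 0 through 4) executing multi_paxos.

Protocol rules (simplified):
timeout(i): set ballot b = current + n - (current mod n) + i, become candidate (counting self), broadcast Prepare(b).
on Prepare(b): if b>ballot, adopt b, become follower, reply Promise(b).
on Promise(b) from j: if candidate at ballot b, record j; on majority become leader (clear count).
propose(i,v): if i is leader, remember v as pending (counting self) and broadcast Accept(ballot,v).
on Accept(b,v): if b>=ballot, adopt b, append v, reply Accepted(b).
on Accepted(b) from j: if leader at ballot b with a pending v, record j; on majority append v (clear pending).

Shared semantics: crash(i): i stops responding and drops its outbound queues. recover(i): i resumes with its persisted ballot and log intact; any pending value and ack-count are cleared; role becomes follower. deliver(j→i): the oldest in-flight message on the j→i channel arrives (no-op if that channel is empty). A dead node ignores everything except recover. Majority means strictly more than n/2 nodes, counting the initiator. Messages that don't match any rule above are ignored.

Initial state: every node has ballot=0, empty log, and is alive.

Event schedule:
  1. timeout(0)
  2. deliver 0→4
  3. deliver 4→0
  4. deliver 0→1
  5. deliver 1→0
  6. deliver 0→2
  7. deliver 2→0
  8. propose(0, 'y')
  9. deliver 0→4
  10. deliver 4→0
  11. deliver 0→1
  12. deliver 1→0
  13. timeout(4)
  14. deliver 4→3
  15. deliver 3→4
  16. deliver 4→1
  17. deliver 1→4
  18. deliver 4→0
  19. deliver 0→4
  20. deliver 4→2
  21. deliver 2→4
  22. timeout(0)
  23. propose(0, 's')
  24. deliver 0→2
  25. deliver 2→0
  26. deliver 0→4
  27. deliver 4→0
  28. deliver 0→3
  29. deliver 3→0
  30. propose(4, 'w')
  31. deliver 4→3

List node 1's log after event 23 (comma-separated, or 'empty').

step 1 timeout(0): 0={cand,b=5,log=-}
step 2 deliver 0→4: 4={foll,b=5,log=-}
step 3 deliver 4→0: —
step 4 deliver 0→1: 1={foll,b=5,log=-}
step 5 deliver 1→0: 0={lead,b=5,log=-}
step 6 deliver 0→2: 2={foll,b=5,log=-}
step 7 deliver 2→0: —
step 8 propose(0,'y'): —
step 9 deliver 0→4: 4={foll,b=5,log=y}
step 10 deliver 4→0: —
step 11 deliver 0→1: 1={foll,b=5,log=y}
step 12 deliver 1→0: 0={lead,b=5,log=y}
step 13 timeout(4): 4={cand,b=14,log=y}
step 14 deliver 4→3: 3={foll,b=14,log=-}
step 15 deliver 3→4: —
step 16 deliver 4→1: 1={foll,b=14,log=y}
step 17 deliver 1→4: 4={lead,b=14,log=y}
step 18 deliver 4→0: 0={foll,b=14,log=y}
step 19 deliver 0→4: —
step 20 deliver 4→2: 2={foll,b=14,log=-}
step 21 deliver 2→4: —
step 22 timeout(0): 0={cand,b=15,log=y}
step 23 propose(0,'s'): —

y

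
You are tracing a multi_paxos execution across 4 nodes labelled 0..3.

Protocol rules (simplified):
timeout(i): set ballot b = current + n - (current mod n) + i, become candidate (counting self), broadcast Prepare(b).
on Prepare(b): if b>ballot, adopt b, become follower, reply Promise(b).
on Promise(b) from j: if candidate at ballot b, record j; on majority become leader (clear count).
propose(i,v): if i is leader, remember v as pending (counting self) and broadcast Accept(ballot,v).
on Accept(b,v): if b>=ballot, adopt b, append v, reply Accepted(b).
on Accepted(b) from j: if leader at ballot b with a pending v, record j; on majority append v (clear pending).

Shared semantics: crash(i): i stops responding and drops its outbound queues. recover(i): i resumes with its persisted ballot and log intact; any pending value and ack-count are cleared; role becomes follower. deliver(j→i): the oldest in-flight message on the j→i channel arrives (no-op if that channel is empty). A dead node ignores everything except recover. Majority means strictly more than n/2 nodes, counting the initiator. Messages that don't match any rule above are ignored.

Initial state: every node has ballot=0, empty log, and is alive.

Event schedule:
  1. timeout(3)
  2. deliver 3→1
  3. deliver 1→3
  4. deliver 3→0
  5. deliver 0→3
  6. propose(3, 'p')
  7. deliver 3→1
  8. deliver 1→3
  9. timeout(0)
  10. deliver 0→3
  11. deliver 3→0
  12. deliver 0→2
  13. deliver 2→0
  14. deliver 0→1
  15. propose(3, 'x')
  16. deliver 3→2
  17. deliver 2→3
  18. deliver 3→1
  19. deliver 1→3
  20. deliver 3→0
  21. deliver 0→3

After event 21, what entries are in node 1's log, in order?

p

1. timeout(3):  <3:cand b7 ->
2. deliver 3→1:  <1:foll b7 ->
3. deliver 1→3:  nop
4. deliver 3→0:  <0:foll b7 ->
5. deliver 0→3:  <3:lead b7 ->
6. propose(3,'p'):  nop
7. deliver 3→1:  <1:foll b7 p>
8. deliver 1→3:  nop
9. timeout(0):  <0:cand b8 ->
10. deliver 0→3:  <3:foll b8 ->
11. deliver 3→0:  nop
12. deliver 0→2:  <2:foll b8 ->
13. deliver 2→0:  nop
14. deliver 0→1:  <1:foll b8 p>
15. propose(3,'x'):  nop
16. deliver 3→2:  nop
17. deliver 2→3:  nop
18. deliver 3→1:  nop
19. deliver 1→3:  nop
20. deliver 3→0:  <0:lead b8 ->
21. deliver 0→3:  nop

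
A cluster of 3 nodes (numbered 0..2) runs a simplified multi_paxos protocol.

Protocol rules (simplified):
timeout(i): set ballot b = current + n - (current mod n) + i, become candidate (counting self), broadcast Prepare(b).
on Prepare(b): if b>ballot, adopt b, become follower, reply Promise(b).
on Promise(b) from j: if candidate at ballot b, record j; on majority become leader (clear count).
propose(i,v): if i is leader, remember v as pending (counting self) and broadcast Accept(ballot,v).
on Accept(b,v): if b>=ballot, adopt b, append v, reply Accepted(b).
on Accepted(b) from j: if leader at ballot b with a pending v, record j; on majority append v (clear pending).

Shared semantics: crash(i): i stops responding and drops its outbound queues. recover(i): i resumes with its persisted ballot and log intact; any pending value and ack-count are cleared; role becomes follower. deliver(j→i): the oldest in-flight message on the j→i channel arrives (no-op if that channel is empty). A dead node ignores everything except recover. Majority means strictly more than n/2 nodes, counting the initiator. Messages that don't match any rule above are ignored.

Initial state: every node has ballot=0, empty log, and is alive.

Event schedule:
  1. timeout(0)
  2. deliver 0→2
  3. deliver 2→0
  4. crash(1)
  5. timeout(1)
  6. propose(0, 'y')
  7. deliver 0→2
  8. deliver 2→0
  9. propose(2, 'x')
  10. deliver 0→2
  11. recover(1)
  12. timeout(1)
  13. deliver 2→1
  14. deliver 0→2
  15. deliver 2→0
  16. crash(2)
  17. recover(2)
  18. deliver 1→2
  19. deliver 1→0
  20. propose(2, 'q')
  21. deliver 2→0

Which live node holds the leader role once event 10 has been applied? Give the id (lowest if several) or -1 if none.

step 1 timeout(0): 0={cand,b=3,log=-}
step 2 deliver 0→2: 2={foll,b=3,log=-}
step 3 deliver 2→0: 0={lead,b=3,log=-}
step 4 crash(1): 1={✗foll,b=0,log=-}
step 5 timeout(1): —
step 6 propose(0,'y'): —
step 7 deliver 0→2: 2={foll,b=3,log=y}
step 8 deliver 2→0: 0={lead,b=3,log=y}
step 9 propose(2,'x'): —
step 10 deliver 0→2: —

0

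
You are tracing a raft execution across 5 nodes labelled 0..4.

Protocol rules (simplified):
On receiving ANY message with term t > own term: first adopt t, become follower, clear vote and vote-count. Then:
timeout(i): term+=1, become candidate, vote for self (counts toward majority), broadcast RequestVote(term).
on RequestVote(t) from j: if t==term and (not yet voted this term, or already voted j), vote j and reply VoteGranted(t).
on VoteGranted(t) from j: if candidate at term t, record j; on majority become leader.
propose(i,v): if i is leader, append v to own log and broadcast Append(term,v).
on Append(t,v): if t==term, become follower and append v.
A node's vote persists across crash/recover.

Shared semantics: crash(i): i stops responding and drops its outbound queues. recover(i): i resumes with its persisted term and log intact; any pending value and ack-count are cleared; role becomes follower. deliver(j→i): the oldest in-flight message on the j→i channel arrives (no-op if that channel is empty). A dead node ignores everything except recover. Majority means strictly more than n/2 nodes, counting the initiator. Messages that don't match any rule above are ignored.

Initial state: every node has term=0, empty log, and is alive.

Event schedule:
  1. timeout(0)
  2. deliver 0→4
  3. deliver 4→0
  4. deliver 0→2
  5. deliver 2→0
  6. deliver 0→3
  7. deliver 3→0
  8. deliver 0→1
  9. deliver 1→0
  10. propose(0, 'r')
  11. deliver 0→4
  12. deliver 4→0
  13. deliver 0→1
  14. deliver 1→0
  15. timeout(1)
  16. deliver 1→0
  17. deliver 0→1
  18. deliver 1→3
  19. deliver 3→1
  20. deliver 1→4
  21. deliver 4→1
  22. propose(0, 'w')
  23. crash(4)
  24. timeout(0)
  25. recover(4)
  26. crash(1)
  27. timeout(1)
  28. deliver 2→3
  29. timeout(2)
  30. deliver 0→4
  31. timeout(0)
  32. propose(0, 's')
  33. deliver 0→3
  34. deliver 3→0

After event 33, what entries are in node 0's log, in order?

e1 timeout(0): 0[cand,t=1,-]
e2 deliver 0→4: 4[foll,t=1,-]
e3 deliver 4→0: ·
e4 deliver 0→2: 2[foll,t=1,-]
e5 deliver 2→0: 0[lead,t=1,-]
e6 deliver 0→3: 3[foll,t=1,-]
e7 deliver 3→0: ·
e8 deliver 0→1: 1[foll,t=1,-]
e9 deliver 1→0: ·
e10 propose(0,'r'): 0[lead,t=1,r]
e11 deliver 0→4: 4[foll,t=1,r]
e12 deliver 4→0: ·
e13 deliver 0→1: 1[foll,t=1,r]
e14 deliver 1→0: ·
e15 timeout(1): 1[cand,t=2,r]
e16 deliver 1→0: 0[foll,t=2,r]
e17 deliver 0→1: ·
e18 deliver 1→3: 3[foll,t=2,-]
e19 deliver 3→1: 1[lead,t=2,r]
e20 deliver 1→4: 4[foll,t=2,r]
e21 deliver 4→1: ·
e22 propose(0,'w'): ·
e23 crash(4): 4[✗foll,t=2,r]
e24 timeout(0): 0[cand,t=3,r]
e25 recover(4): 4[foll,t=2,r]
e26 crash(1): 1[✗lead,t=2,r]
e27 timeout(1): ·
e28 deliver 2→3: ·
e29 timeout(2): 2[cand,t=2,-]
e30 deliver 0→4: 4[foll,t=3,r]
e31 timeout(0): 0[cand,t=4,r]
e32 propose(0,'s'): ·
e33 deliver 0→3: ·

r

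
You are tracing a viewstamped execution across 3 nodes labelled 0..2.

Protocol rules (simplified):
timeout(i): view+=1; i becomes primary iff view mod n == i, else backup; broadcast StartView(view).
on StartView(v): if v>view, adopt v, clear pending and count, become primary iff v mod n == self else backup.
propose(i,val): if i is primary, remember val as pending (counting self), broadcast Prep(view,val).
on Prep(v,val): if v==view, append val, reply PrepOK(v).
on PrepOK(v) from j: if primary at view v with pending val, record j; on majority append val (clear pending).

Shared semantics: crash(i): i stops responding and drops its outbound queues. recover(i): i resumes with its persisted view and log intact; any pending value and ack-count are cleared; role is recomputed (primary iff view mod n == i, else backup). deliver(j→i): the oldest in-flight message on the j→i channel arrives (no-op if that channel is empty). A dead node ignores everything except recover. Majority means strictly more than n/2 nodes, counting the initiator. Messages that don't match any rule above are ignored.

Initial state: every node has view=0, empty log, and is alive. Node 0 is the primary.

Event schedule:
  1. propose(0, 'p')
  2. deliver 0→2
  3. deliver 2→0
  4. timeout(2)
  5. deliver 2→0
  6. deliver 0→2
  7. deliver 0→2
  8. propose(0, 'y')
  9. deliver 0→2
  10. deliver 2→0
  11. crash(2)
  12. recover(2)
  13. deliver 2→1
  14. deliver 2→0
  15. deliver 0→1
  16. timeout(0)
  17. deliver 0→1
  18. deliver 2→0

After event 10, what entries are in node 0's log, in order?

p

e1 propose(0,'p'): ·
e2 deliver 0→2: 2[back,v=0,p]
e3 deliver 2→0: 0[prim,v=0,p]
e4 timeout(2): 2[back,v=1,p]
e5 deliver 2→0: 0[back,v=1,p]
e6 deliver 0→2: ·
e7 deliver 0→2: ·
e8 propose(0,'y'): ·
e9 deliver 0→2: ·
e10 deliver 2→0: ·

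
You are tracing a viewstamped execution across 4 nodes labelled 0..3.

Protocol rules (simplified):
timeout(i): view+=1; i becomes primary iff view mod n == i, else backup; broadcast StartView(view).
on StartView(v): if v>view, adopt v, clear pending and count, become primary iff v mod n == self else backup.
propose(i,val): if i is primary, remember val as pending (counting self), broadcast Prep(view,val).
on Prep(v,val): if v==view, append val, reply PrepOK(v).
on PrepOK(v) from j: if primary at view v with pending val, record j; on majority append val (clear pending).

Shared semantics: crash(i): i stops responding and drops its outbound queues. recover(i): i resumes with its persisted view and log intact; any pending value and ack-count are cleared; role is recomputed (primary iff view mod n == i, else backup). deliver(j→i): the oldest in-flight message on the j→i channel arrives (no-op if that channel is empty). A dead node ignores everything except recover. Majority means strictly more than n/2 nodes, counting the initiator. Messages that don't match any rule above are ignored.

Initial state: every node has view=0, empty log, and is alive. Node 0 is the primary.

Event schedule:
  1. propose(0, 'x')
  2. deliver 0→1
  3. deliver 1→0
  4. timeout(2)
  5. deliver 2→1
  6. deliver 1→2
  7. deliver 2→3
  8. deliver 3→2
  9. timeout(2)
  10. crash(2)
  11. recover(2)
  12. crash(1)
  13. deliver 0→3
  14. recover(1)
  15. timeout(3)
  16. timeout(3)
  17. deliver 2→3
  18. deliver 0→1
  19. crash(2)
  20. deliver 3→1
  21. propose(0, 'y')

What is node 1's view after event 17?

1

e1 propose(0,'x'): ·
e2 deliver 0→1: 1[back,v=0,x]
e3 deliver 1→0: ·
e4 timeout(2): 2[back,v=1,-]
e5 deliver 2→1: 1[prim,v=1,x]
e6 deliver 1→2: ·
e7 deliver 2→3: 3[back,v=1,-]
e8 deliver 3→2: ·
e9 timeout(2): 2[prim,v=2,-]
e10 crash(2): 2[✗prim,v=2,-]
e11 recover(2): 2[prim,v=2,-]
e12 crash(1): 1[✗prim,v=1,x]
e13 deliver 0→3: ·
e14 recover(1): 1[prim,v=1,x]
e15 timeout(3): 3[back,v=2,-]
e16 timeout(3): 3[prim,v=3,-]
e17 deliver 2→3: ·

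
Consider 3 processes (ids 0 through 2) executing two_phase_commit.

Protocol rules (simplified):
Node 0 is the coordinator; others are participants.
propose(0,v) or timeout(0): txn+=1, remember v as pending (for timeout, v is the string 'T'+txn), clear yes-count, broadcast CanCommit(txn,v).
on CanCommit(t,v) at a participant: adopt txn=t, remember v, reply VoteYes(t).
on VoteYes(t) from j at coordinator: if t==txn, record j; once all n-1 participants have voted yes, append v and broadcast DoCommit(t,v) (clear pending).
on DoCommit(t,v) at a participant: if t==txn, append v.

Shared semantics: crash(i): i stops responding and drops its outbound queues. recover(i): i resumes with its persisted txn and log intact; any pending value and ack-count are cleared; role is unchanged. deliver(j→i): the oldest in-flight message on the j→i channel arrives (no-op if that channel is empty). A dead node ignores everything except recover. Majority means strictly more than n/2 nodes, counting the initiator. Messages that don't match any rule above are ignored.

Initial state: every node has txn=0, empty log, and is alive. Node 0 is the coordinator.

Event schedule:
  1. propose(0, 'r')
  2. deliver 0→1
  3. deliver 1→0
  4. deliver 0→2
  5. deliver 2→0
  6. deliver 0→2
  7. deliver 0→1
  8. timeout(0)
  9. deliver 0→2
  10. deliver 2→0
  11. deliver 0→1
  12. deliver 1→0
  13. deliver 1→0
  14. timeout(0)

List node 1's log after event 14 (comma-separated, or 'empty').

step 1 propose(0,'r'): 0={coor,t=1,log=-}
step 2 deliver 0→1: 1={part,t=1,log=-}
step 3 deliver 1→0: —
step 4 deliver 0→2: 2={part,t=1,log=-}
step 5 deliver 2→0: 0={coor,t=1,log=r}
step 6 deliver 0→2: 2={part,t=1,log=r}
step 7 deliver 0→1: 1={part,t=1,log=r}
step 8 timeout(0): 0={coor,t=2,log=r}
step 9 deliver 0→2: 2={part,t=2,log=r}
step 10 deliver 2→0: —
step 11 deliver 0→1: 1={part,t=2,log=r}
step 12 deliver 1→0: 0={coor,t=2,log=r,T2}
step 13 deliver 1→0: —
step 14 timeout(0): 0={coor,t=3,log=r,T2}

r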